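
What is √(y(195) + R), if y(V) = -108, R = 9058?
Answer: 5*√358 ≈ 94.604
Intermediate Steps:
√(y(195) + R) = √(-108 + 9058) = √8950 = 5*√358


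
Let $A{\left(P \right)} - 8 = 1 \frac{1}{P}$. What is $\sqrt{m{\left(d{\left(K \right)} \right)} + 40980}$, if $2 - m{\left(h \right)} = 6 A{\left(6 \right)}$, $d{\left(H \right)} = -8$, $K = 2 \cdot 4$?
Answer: $\sqrt{40933} \approx 202.32$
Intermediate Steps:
$A{\left(P \right)} = 8 + \frac{1}{P}$ ($A{\left(P \right)} = 8 + 1 \frac{1}{P} = 8 + \frac{1}{P}$)
$K = 8$
$m{\left(h \right)} = -47$ ($m{\left(h \right)} = 2 - 6 \left(8 + \frac{1}{6}\right) = 2 - 6 \cdot \frac{49}{6} = 2 - 49 = -47$)
$\sqrt{m{\left(d{\left(K \right)} \right)} + 40980} = \sqrt{-47 + 40980} = \sqrt{40933}$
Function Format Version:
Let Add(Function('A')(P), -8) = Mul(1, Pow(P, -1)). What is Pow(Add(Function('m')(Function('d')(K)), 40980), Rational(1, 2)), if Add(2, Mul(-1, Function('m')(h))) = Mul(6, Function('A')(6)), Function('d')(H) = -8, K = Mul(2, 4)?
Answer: Pow(40933, Rational(1, 2)) ≈ 202.32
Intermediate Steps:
Function('A')(P) = Add(8, Pow(P, -1)) (Function('A')(P) = Add(8, Mul(1, Pow(P, -1))) = Add(8, Pow(P, -1)))
K = 8
Function('m')(h) = -47 (Function('m')(h) = Add(2, Mul(-1, Mul(6, Add(8, Pow(6, -1))))) = Add(2, Mul(-1, Mul(6, Add(8, Rational(1, 6))))) = Add(2, Mul(-1, Mul(6, Rational(49, 6)))) = Add(2, Mul(-1, 49)) = Add(2, -49) = -47)
Pow(Add(Function('m')(Function('d')(K)), 40980), Rational(1, 2)) = Pow(Add(-47, 40980), Rational(1, 2)) = Pow(40933, Rational(1, 2))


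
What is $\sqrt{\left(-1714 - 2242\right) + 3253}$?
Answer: $i \sqrt{703} \approx 26.514 i$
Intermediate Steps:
$\sqrt{\left(-1714 - 2242\right) + 3253} = \sqrt{-3956 + 3253} = \sqrt{-703} = i \sqrt{703}$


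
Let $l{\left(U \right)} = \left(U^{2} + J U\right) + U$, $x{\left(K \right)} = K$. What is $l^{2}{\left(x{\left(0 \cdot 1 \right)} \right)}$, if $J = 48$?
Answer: $0$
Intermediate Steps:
$l{\left(U \right)} = U^{2} + 49 U$ ($l{\left(U \right)} = \left(U^{2} + 48 U\right) + U = U^{2} + 49 U$)
$l^{2}{\left(x{\left(0 \cdot 1 \right)} \right)} = \left(0 \cdot 1 \left(49 + 0 \cdot 1\right)\right)^{2} = \left(0 \left(49 + 0\right)\right)^{2} = \left(0 \cdot 49\right)^{2} = 0^{2} = 0$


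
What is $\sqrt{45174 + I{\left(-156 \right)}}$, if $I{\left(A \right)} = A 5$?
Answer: $7 \sqrt{906} \approx 210.7$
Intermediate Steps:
$I{\left(A \right)} = 5 A$
$\sqrt{45174 + I{\left(-156 \right)}} = \sqrt{45174 + 5 \left(-156\right)} = \sqrt{45174 - 780} = \sqrt{44394} = 7 \sqrt{906}$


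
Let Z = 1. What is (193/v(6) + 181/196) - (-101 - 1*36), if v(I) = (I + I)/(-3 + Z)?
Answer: 62185/588 ≈ 105.76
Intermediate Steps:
v(I) = -I (v(I) = (I + I)/(-3 + 1) = (2*I)/(-2) = (2*I)*(-½) = -I)
(193/v(6) + 181/196) - (-101 - 1*36) = (193/((-1*6)) + 181/196) - (-101 - 1*36) = (193/(-6) + 181*(1/196)) - (-101 - 36) = (193*(-⅙) + 181/196) - 1*(-137) = (-193/6 + 181/196) + 137 = -18371/588 + 137 = 62185/588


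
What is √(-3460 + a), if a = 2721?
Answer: I*√739 ≈ 27.185*I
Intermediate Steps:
√(-3460 + a) = √(-3460 + 2721) = √(-739) = I*√739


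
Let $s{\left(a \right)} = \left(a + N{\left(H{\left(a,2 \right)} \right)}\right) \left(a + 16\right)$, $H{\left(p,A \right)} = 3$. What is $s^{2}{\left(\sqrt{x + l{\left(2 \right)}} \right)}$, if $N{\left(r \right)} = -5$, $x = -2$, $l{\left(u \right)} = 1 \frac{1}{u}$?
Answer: $\frac{25843}{4} - \frac{1793 i \sqrt{6}}{2} \approx 6460.8 - 2196.0 i$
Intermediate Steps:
$l{\left(u \right)} = \frac{1}{u}$
$s{\left(a \right)} = \left(-5 + a\right) \left(16 + a\right)$ ($s{\left(a \right)} = \left(a - 5\right) \left(a + 16\right) = \left(-5 + a\right) \left(16 + a\right)$)
$s^{2}{\left(\sqrt{x + l{\left(2 \right)}} \right)} = \left(-80 + \left(\sqrt{-2 + \frac{1}{2}}\right)^{2} + 11 \sqrt{-2 + \frac{1}{2}}\right)^{2} = \left(-80 + \left(\sqrt{- \frac{3}{2}}\right)^{2} + 11 \sqrt{- \frac{3}{2}}\right)^{2} = \left(-80 + \left(\frac{i \sqrt{6}}{2}\right)^{2} + 11 \frac{i \sqrt{6}}{2}\right)^{2} = \left(-80 - \frac{3}{2} + \frac{11 i \sqrt{6}}{2}\right)^{2} = \left(- \frac{163}{2} + \frac{11 i \sqrt{6}}{2}\right)^{2}$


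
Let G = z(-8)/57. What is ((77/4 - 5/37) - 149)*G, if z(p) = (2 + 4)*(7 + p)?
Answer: 19223/1406 ≈ 13.672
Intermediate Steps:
z(p) = 42 + 6*p (z(p) = 6*(7 + p) = 42 + 6*p)
G = -2/19 (G = (42 + 6*(-8))/57 = (42 - 48)*(1/57) = -6*1/57 = -2/19 ≈ -0.10526)
((77/4 - 5/37) - 149)*G = ((77/4 - 5/37) - 149)*(-2/19) = (2829/148 - 149)*(-2/19) = -19223/148*(-2/19) = 19223/1406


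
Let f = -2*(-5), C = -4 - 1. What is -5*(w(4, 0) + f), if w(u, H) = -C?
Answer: -75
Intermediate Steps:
C = -5
f = 10
w(u, H) = 5 (w(u, H) = -1*(-5) = 5)
-5*(w(4, 0) + f) = -5*(5 + 10) = -5*15 = -75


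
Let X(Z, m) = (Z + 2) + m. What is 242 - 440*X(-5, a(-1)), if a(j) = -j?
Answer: 1122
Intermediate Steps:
X(Z, m) = 2 + Z + m (X(Z, m) = (2 + Z) + m = 2 + Z + m)
242 - 440*X(-5, a(-1)) = 242 - 440*(2 - 5 - 1*(-1)) = 242 - 440*(2 - 5 + 1) = 242 - 440*(-2) = 242 + 880 = 1122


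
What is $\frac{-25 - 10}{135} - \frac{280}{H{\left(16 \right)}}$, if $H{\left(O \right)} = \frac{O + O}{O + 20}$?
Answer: $- \frac{8512}{27} \approx -315.26$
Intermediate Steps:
$H{\left(O \right)} = \frac{2 O}{20 + O}$
$\frac{-25 - 10}{135} - \frac{280}{H{\left(16 \right)}} = \frac{-25 - 10}{135} - \frac{280}{2 \cdot 16 \frac{1}{20 + 16}} = \left(-25 - 10\right) \frac{1}{135} - \frac{280}{2 \cdot 16 \cdot \frac{1}{36}} = \left(-35\right) \frac{1}{135} - \frac{280}{2 \cdot 16 \cdot \frac{1}{36}} = - \frac{7}{27} - \frac{280}{\frac{8}{9}} = - \frac{7}{27} - 315 = - \frac{8512}{27}$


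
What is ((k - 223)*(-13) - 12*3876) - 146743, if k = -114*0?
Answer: -190356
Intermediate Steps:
k = 0
((k - 223)*(-13) - 12*3876) - 146743 = ((0 - 223)*(-13) - 12*3876) - 146743 = (-223*(-13) - 46512) - 146743 = (2899 - 46512) - 146743 = -43613 - 146743 = -190356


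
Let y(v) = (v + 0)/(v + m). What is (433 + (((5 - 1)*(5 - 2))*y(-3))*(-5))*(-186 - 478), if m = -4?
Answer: -1893064/7 ≈ -2.7044e+5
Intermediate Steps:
y(v) = v/(-4 + v) (y(v) = (v + 0)/(v - 4) = v/(-4 + v))
(433 + (((5 - 1)*(5 - 2))*y(-3))*(-5))*(-186 - 478) = (433 + (((5 - 1)*(5 - 2))*(-3/(-4 - 3)))*(-5))*(-186 - 478) = (433 + ((4*3)*(-3/(-7)))*(-5))*(-664) = (433 + (12*(-3*(-⅐)))*(-5))*(-664) = (433 + (12*(3/7))*(-5))*(-664) = (433 + (36/7)*(-5))*(-664) = (433 - 180/7)*(-664) = (2851/7)*(-664) = -1893064/7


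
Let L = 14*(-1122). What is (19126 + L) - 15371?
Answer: -11953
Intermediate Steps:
L = -15708
(19126 + L) - 15371 = (19126 - 15708) - 15371 = 3418 - 15371 = -11953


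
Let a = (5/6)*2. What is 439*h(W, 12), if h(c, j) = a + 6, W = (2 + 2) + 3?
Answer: 10097/3 ≈ 3365.7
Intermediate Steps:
a = 5/3 (a = (5*(⅙))*2 = (⅚)*2 = 5/3 ≈ 1.6667)
W = 7 (W = 4 + 3 = 7)
h(c, j) = 23/3 (h(c, j) = 5/3 + 6 = 23/3)
439*h(W, 12) = 439*(23/3) = 10097/3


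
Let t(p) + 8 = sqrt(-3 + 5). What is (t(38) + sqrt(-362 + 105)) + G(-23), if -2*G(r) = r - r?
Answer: -8 + sqrt(2) + I*sqrt(257) ≈ -6.5858 + 16.031*I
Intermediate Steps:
t(p) = -8 + sqrt(2) (t(p) = -8 + sqrt(-3 + 5) = -8 + sqrt(2))
G(r) = 0 (G(r) = -(r - r)/2 = -1/2*0 = 0)
(t(38) + sqrt(-362 + 105)) + G(-23) = ((-8 + sqrt(2)) + sqrt(-362 + 105)) + 0 = ((-8 + sqrt(2)) + sqrt(-257)) + 0 = ((-8 + sqrt(2)) + I*sqrt(257)) + 0 = (-8 + sqrt(2) + I*sqrt(257)) + 0 = -8 + sqrt(2) + I*sqrt(257)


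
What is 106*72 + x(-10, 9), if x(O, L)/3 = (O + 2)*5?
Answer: 7512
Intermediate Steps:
x(O, L) = 30 + 15*O (x(O, L) = 3*((O + 2)*5) = 3*((2 + O)*5) = 3*(10 + 5*O) = 30 + 15*O)
106*72 + x(-10, 9) = 106*72 + (30 + 15*(-10)) = 7632 + (30 - 150) = 7632 - 120 = 7512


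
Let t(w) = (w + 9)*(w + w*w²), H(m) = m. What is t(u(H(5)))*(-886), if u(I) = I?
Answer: -1612520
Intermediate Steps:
t(w) = (9 + w)*(w + w³)
t(u(H(5)))*(-886) = (5*(9 + 5 + 5³ + 9*5²))*(-886) = (5*(9 + 5 + 125 + 9*25))*(-886) = (5*(9 + 5 + 125 + 225))*(-886) = (5*364)*(-886) = 1820*(-886) = -1612520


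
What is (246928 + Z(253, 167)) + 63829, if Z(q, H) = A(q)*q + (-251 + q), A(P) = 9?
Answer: 313036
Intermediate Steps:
Z(q, H) = -251 + 10*q (Z(q, H) = 9*q + (-251 + q) = -251 + 10*q)
(246928 + Z(253, 167)) + 63829 = (246928 + (-251 + 10*253)) + 63829 = (246928 + (-251 + 2530)) + 63829 = (246928 + 2279) + 63829 = 249207 + 63829 = 313036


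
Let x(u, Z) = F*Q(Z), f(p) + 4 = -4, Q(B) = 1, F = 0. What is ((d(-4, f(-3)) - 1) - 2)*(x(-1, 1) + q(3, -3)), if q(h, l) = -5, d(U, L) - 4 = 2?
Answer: -15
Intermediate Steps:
f(p) = -8 (f(p) = -4 - 4 = -8)
d(U, L) = 6 (d(U, L) = 4 + 2 = 6)
x(u, Z) = 0 (x(u, Z) = 0*1 = 0)
((d(-4, f(-3)) - 1) - 2)*(x(-1, 1) + q(3, -3)) = ((6 - 1) - 2)*(0 - 5) = (5 - 2)*(-5) = 3*(-5) = -15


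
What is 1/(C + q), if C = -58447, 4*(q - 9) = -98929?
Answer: -4/332681 ≈ -1.2024e-5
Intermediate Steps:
q = -98893/4 (q = 9 + (1/4)*(-98929) = 9 - 98929/4 = -98893/4 ≈ -24723.)
1/(C + q) = 1/(-58447 - 98893/4) = 1/(-332681/4) = -4/332681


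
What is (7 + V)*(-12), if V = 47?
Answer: -648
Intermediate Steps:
(7 + V)*(-12) = (7 + 47)*(-12) = 54*(-12) = -648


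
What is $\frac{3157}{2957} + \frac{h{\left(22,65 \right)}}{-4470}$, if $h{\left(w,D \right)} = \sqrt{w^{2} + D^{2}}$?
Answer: $\frac{3157}{2957} - \frac{\sqrt{4709}}{4470} \approx 1.0523$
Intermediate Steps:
$h{\left(w,D \right)} = \sqrt{D^{2} + w^{2}}$
$\frac{3157}{2957} + \frac{h{\left(22,65 \right)}}{-4470} = \frac{3157}{2957} + \frac{\sqrt{65^{2} + 22^{2}}}{-4470} = 3157 \cdot \frac{1}{2957} + \sqrt{4225 + 484} \left(- \frac{1}{4470}\right) = \frac{3157}{2957} + \sqrt{4709} \left(- \frac{1}{4470}\right) = \frac{3157}{2957} - \frac{\sqrt{4709}}{4470}$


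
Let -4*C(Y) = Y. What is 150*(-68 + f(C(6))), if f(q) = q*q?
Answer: -19725/2 ≈ -9862.5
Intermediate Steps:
C(Y) = -Y/4
f(q) = q²
150*(-68 + f(C(6))) = 150*(-68 + (-¼*6)²) = 150*(-68 + (-3/2)²) = 150*(-68 + 9/4) = 150*(-263/4) = -19725/2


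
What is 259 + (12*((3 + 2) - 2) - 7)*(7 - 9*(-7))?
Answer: 2289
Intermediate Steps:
259 + (12*((3 + 2) - 2) - 7)*(7 - 9*(-7)) = 259 + (12*(5 - 2) - 7)*(7 + 63) = 259 + (12*3 - 7)*70 = 259 + (36 - 7)*70 = 259 + 29*70 = 259 + 2030 = 2289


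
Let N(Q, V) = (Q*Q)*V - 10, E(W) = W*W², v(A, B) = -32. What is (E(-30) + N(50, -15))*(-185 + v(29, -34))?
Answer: 13998670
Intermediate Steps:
E(W) = W³
N(Q, V) = -10 + V*Q² (N(Q, V) = Q²*V - 10 = V*Q² - 10 = -10 + V*Q²)
(E(-30) + N(50, -15))*(-185 + v(29, -34)) = ((-30)³ + (-10 - 15*50²))*(-185 - 32) = (-27000 + (-10 - 15*2500))*(-217) = (-27000 + (-10 - 37500))*(-217) = (-27000 - 37510)*(-217) = -64510*(-217) = 13998670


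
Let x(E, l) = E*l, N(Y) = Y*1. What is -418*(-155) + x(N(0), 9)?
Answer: 64790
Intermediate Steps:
N(Y) = Y
-418*(-155) + x(N(0), 9) = -418*(-155) + 0*9 = 64790 + 0 = 64790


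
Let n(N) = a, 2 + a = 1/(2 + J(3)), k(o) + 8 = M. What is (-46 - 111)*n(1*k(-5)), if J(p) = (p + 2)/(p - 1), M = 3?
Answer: 2512/9 ≈ 279.11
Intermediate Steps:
k(o) = -5 (k(o) = -8 + 3 = -5)
J(p) = (2 + p)/(-1 + p)
a = -16/9 (a = -2 + 1/(2 + (2 + 3)/(-1 + 3)) = -2 + 1/(2 + 5/2) = -2 + 1/(9/2) = -2 + 2/9 = -16/9 ≈ -1.7778)
n(N) = -16/9
(-46 - 111)*n(1*k(-5)) = (-46 - 111)*(-16/9) = -157*(-16/9) = 2512/9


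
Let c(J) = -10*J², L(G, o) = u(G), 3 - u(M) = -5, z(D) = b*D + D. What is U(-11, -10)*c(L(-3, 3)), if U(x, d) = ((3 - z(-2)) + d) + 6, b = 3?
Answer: -4480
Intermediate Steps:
z(D) = 4*D (z(D) = 3*D + D = 4*D)
u(M) = 8 (u(M) = 3 - 1*(-5) = 3 + 5 = 8)
L(G, o) = 8
U(x, d) = 17 + d (U(x, d) = ((3 - 4*(-2)) + d) + 6 = ((3 - 1*(-8)) + d) + 6 = ((3 + 8) + d) + 6 = (11 + d) + 6 = 17 + d)
U(-11, -10)*c(L(-3, 3)) = (17 - 10)*(-10*8²) = 7*(-10*64) = 7*(-640) = -4480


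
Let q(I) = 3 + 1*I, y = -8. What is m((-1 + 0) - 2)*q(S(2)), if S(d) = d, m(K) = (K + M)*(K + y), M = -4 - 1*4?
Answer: 605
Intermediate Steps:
M = -8 (M = -4 - 4 = -8)
m(K) = (-8 + K)**2 (m(K) = (K - 8)*(K - 8) = (-8 + K)*(-8 + K) = (-8 + K)**2)
q(I) = 3 + I
m((-1 + 0) - 2)*q(S(2)) = (64 + ((-1 + 0) - 2)**2 - 16*((-1 + 0) - 2))*(3 + 2) = (64 + (-1 - 2)**2 - 16*(-1 - 2))*5 = (64 + (-3)**2 - 16*(-3))*5 = (64 + 9 + 48)*5 = 121*5 = 605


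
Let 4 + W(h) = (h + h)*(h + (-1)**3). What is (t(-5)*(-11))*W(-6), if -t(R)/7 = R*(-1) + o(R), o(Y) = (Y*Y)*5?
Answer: 800800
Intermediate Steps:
o(Y) = 5*Y**2 (o(Y) = Y**2*5 = 5*Y**2)
t(R) = -35*R**2 + 7*R (t(R) = -7*(R*(-1) + 5*R**2) = -7*(-R + 5*R**2) = -35*R**2 + 7*R)
W(h) = -4 + 2*h*(-1 + h) (W(h) = -4 + (h + h)*(h + (-1)**3) = -4 + (2*h)*(h - 1) = -4 + (2*h)*(-1 + h) = -4 + 2*h*(-1 + h))
(t(-5)*(-11))*W(-6) = ((7*(-5)*(1 - 5*(-5)))*(-11))*(-4 - 2*(-6) + 2*(-6)**2) = ((7*(-5)*(1 + 25))*(-11))*(-4 + 12 + 2*36) = ((7*(-5)*26)*(-11))*(-4 + 12 + 72) = -910*(-11)*80 = 10010*80 = 800800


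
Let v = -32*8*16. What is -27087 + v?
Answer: -31183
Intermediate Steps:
v = -4096 (v = -256*16 = -4096)
-27087 + v = -27087 - 4096 = -31183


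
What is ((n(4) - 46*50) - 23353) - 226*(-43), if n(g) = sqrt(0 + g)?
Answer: -15933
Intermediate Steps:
n(g) = sqrt(g)
((n(4) - 46*50) - 23353) - 226*(-43) = ((sqrt(4) - 46*50) - 23353) - 226*(-43) = ((2 - 2300) - 23353) + 9718 = (-2298 - 23353) + 9718 = -25651 + 9718 = -15933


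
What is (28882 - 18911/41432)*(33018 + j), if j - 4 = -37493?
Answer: -5350088525223/41432 ≈ -1.2913e+8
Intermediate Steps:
j = -37489 (j = 4 - 37493 = -37489)
(28882 - 18911/41432)*(33018 + j) = (28882 - 18911/41432)*(33018 - 37489) = (28882 - 18911*1/41432)*(-4471) = (28882 - 18911/41432)*(-4471) = (1196620113/41432)*(-4471) = -5350088525223/41432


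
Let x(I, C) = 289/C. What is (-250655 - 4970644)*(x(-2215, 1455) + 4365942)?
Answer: -11056006473334267/485 ≈ -2.2796e+13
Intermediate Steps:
(-250655 - 4970644)*(x(-2215, 1455) + 4365942) = (-250655 - 4970644)*(289/1455 + 4365942) = -5221299*(289*(1/1455) + 4365942) = -5221299*(289/1455 + 4365942) = -5221299*6352445899/1455 = -11056006473334267/485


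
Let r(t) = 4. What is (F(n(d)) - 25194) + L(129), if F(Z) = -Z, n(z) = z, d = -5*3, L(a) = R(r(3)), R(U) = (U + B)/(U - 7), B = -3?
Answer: -75538/3 ≈ -25179.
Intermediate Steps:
R(U) = (-3 + U)/(-7 + U) (R(U) = (U - 3)/(U - 7) = (-3 + U)/(-7 + U))
L(a) = -⅓ (L(a) = (-3 + 4)/(-7 + 4) = 1/(-3) = -⅓*1 = -⅓)
d = -15
(F(n(d)) - 25194) + L(129) = (-1*(-15) - 25194) - ⅓ = (15 - 25194) - ⅓ = -25179 - ⅓ = -75538/3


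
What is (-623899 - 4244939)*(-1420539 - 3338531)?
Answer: 23171140860660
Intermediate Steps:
(-623899 - 4244939)*(-1420539 - 3338531) = -4868838*(-4759070) = 23171140860660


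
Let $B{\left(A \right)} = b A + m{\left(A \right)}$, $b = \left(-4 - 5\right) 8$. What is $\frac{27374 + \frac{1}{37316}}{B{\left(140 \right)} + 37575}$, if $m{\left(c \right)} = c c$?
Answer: $\frac{204297637}{351479404} \approx 0.58125$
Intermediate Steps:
$m{\left(c \right)} = c^{2}$
$b = -72$ ($b = \left(-9\right) 8 = -72$)
$B{\left(A \right)} = A^{2} - 72 A$ ($B{\left(A \right)} = - 72 A + A^{2} = A^{2} - 72 A$)
$\frac{27374 + \frac{1}{37316}}{B{\left(140 \right)} + 37575} = \frac{27374 + \frac{1}{37316}}{140 \left(-72 + 140\right) + 37575} = \frac{27374 + \frac{1}{37316}}{140 \cdot 68 + 37575} = \frac{1021488185}{37316 \left(9520 + 37575\right)} = \frac{1021488185}{37316 \cdot 47095} = \frac{1021488185}{37316} \cdot \frac{1}{47095} = \frac{204297637}{351479404}$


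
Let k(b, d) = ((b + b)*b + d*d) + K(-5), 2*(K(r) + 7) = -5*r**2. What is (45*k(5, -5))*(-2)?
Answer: -495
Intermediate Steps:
K(r) = -7 - 5*r**2/2 (K(r) = -7 + (-5*r**2)/2 = -7 - 5*r**2/2)
k(b, d) = -139/2 + d**2 + 2*b**2 (k(b, d) = ((b + b)*b + d*d) + (-7 - 5/2*(-5)**2) = ((2*b)*b + d**2) + (-7 - 5/2*25) = (2*b**2 + d**2) + (-7 - 125/2) = (d**2 + 2*b**2) - 139/2 = -139/2 + d**2 + 2*b**2)
(45*k(5, -5))*(-2) = (45*(-139/2 + (-5)**2 + 2*5**2))*(-2) = (45*(-139/2 + 25 + 2*25))*(-2) = (45*(-139/2 + 25 + 50))*(-2) = (45*(11/2))*(-2) = (495/2)*(-2) = -495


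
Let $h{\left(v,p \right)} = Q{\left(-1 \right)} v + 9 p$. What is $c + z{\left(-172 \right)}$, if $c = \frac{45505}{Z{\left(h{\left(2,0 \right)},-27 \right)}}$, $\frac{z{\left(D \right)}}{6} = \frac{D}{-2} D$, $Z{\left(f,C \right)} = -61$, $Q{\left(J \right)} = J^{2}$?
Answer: $- \frac{5459377}{61} \approx -89498.0$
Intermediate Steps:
$h{\left(v,p \right)} = v + 9 p$ ($h{\left(v,p \right)} = \left(-1\right)^{2} v + 9 p = 1 v + 9 p = v + 9 p$)
$z{\left(D \right)} = - 3 D^{2}$ ($z{\left(D \right)} = 6 \frac{D}{-2} D = 6 D \left(- \frac{1}{2}\right) D = 6 - \frac{D}{2} D = 6 \left(- \frac{D^{2}}{2}\right) = - 3 D^{2}$)
$c = - \frac{45505}{61}$ ($c = \frac{45505}{-61} = 45505 \left(- \frac{1}{61}\right) = - \frac{45505}{61} \approx -745.98$)
$c + z{\left(-172 \right)} = - \frac{45505}{61} - 3 \left(-172\right)^{2} = - \frac{45505}{61} - 88752 = - \frac{5459377}{61}$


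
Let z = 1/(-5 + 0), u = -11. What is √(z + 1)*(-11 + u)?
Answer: -44*√5/5 ≈ -19.677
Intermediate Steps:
z = -⅕ (z = 1/(-5) = -⅕ ≈ -0.20000)
√(z + 1)*(-11 + u) = √(-⅕ + 1)*(-11 - 11) = √(⅘)*(-22) = (2*√5/5)*(-22) = -44*√5/5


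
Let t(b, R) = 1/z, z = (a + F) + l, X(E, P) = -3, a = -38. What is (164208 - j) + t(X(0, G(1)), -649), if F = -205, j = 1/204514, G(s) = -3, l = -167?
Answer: 3442240527249/20962685 ≈ 1.6421e+5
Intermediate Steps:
j = 1/204514 ≈ 4.8896e-6
z = -410 (z = (-38 - 205) - 167 = -243 - 167 = -410)
t(b, R) = -1/410 (t(b, R) = 1/(-410) = -1/410)
(164208 - j) + t(X(0, G(1)), -649) = (164208 - 1*1/204514) - 1/410 = (164208 - 1/204514) - 1/410 = 33582834911/204514 - 1/410 = 3442240527249/20962685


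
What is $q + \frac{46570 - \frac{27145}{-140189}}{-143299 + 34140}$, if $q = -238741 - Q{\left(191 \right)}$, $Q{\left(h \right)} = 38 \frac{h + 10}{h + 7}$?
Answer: $- \frac{120582803934484901}{504995404683} \approx -2.3878 \cdot 10^{5}$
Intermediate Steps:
$Q{\left(h \right)} = \frac{38 \left(10 + h\right)}{7 + h}$ ($Q{\left(h \right)} = 38 \frac{10 + h}{7 + h} = \frac{38 \left(10 + h\right)}{7 + h}$)
$q = - \frac{7879726}{33}$ ($q = -238741 - \frac{38 \left(10 + 191\right)}{7 + 191} = -238741 - 38 \cdot \frac{1}{198} \cdot 201 = -238741 - \frac{1273}{33} = - \frac{7879726}{33} \approx -2.3878 \cdot 10^{5}$)
$q + \frac{46570 - \frac{27145}{-140189}}{-143299 + 34140} = - \frac{7879726}{33} + \frac{46570 - \frac{27145}{-140189}}{-143299 + 34140} = - \frac{7879726}{33} + \frac{46570 - - \frac{27145}{140189}}{-109159} = - \frac{7879726}{33} + \left(46570 + \frac{27145}{140189}\right) \left(- \frac{1}{109159}\right) = - \frac{7879726}{33} + \frac{6528628875}{140189} \left(- \frac{1}{109159}\right) = - \frac{7879726}{33} - \frac{6528628875}{15302891051} = - \frac{120582803934484901}{504995404683}$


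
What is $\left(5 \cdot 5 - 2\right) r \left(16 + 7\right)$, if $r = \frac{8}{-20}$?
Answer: $- \frac{1058}{5} \approx -211.6$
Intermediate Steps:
$r = - \frac{2}{5}$ ($r = 8 \left(- \frac{1}{20}\right) = - \frac{2}{5} \approx -0.4$)
$\left(5 \cdot 5 - 2\right) r \left(16 + 7\right) = \left(5 \cdot 5 - 2\right) \left(- \frac{2}{5}\right) \left(16 + 7\right) = \left(25 - 2\right) \left(- \frac{2}{5}\right) 23 = 23 \left(- \frac{2}{5}\right) 23 = \left(- \frac{46}{5}\right) 23 = - \frac{1058}{5}$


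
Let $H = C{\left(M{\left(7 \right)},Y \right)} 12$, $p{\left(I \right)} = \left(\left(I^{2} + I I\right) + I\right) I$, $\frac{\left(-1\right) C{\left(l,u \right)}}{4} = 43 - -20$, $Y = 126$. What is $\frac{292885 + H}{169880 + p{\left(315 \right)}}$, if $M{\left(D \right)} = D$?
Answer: $\frac{289861}{62780855} \approx 0.004617$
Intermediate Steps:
$C{\left(l,u \right)} = -252$ ($C{\left(l,u \right)} = - 4 \left(43 - -20\right) = - 4 \left(43 + 20\right) = \left(-4\right) 63 = -252$)
$p{\left(I \right)} = I \left(I + 2 I^{2}\right)$ ($p{\left(I \right)} = \left(\left(I^{2} + I^{2}\right) + I\right) I = \left(2 I^{2} + I\right) I = \left(I + 2 I^{2}\right) I = I \left(I + 2 I^{2}\right)$)
$H = -3024$ ($H = \left(-252\right) 12 = -3024$)
$\frac{292885 + H}{169880 + p{\left(315 \right)}} = \frac{292885 - 3024}{169880 + 315^{2} \left(1 + 2 \cdot 315\right)} = \frac{289861}{169880 + 99225 \left(1 + 630\right)} = \frac{289861}{169880 + 99225 \cdot 631} = \frac{289861}{169880 + 62610975} = \frac{289861}{62780855}$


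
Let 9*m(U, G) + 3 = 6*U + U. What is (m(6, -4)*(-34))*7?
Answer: -3094/3 ≈ -1031.3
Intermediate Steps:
m(U, G) = -⅓ + 7*U/9 (m(U, G) = -⅓ + (6*U + U)/9 = -⅓ + (7*U)/9 = -⅓ + 7*U/9)
(m(6, -4)*(-34))*7 = ((-⅓ + (7/9)*6)*(-34))*7 = ((-⅓ + 14/3)*(-34))*7 = ((13/3)*(-34))*7 = -442/3*7 = -3094/3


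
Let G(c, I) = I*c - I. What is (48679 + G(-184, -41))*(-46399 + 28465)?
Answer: -1009038576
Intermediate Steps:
G(c, I) = -I + I*c
(48679 + G(-184, -41))*(-46399 + 28465) = (48679 - 41*(-1 - 184))*(-46399 + 28465) = (48679 - 41*(-185))*(-17934) = (48679 + 7585)*(-17934) = 56264*(-17934) = -1009038576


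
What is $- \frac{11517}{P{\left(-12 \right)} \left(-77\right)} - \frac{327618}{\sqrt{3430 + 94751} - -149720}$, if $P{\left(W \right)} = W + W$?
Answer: $- \frac{10570031246191}{1255294892264} + \frac{982854 \sqrt{10909}}{22415980219} \approx -8.4158$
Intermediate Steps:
$P{\left(W \right)} = 2 W$
$- \frac{11517}{P{\left(-12 \right)} \left(-77\right)} - \frac{327618}{\sqrt{3430 + 94751} - -149720} = - \frac{11517}{2 \left(-12\right) \left(-77\right)} - \frac{327618}{\sqrt{3430 + 94751} - -149720} = - \frac{11517}{\left(-24\right) \left(-77\right)} - \frac{327618}{\sqrt{98181} + 149720} = - \frac{11517}{1848} - \frac{327618}{3 \sqrt{10909} + 149720} = \left(-11517\right) \frac{1}{1848} - \frac{327618}{149720 + 3 \sqrt{10909}} = - \frac{349}{56} - \frac{327618}{149720 + 3 \sqrt{10909}}$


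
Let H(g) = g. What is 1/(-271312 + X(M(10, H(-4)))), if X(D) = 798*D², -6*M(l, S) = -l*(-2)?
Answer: -3/787336 ≈ -3.8103e-6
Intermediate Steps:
M(l, S) = -l/3 (M(l, S) = -(-l)*(-2)/6 = -l/3)
1/(-271312 + X(M(10, H(-4)))) = 1/(-271312 + 798*(-⅓*10)²) = 1/(-271312 + 798*(-10/3)²) = 1/(-271312 + 798*(100/9)) = 1/(-271312 + 26600/3) = 1/(-787336/3) = -3/787336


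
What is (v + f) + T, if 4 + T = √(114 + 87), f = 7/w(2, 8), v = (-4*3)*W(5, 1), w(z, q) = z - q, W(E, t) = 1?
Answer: -103/6 + √201 ≈ -2.9892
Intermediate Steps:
v = -12 (v = -4*3*1 = -12*1 = -12)
f = -7/6 (f = 7/(2 - 1*8) = 7/(2 - 8) = 7/(-6) = 7*(-⅙) = -7/6 ≈ -1.1667)
T = -4 + √201 (T = -4 + √(114 + 87) = -4 + √201 ≈ 10.177)
(v + f) + T = (-12 - 7/6) + (-4 + √201) = -79/6 + (-4 + √201) = -103/6 + √201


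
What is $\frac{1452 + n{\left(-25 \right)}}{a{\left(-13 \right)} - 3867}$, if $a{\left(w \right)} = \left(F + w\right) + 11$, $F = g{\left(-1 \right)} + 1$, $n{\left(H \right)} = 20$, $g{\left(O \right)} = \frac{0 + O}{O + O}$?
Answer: $- \frac{2944}{7735} \approx -0.38061$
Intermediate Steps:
$g{\left(O \right)} = \frac{1}{2}$ ($g{\left(O \right)} = \frac{O}{2 O} = O \frac{1}{2 O} = \frac{1}{2}$)
$F = \frac{3}{2}$ ($F = \frac{1}{2} + 1 = \frac{3}{2} \approx 1.5$)
$a{\left(w \right)} = \frac{25}{2} + w$ ($a{\left(w \right)} = \left(\frac{3}{2} + w\right) + 11 = \frac{25}{2} + w$)
$\frac{1452 + n{\left(-25 \right)}}{a{\left(-13 \right)} - 3867} = \frac{1452 + 20}{\left(\frac{25}{2} - 13\right) - 3867} = \frac{1472}{- \frac{1}{2} - 3867} = \frac{1472}{- \frac{7735}{2}} = 1472 \left(- \frac{2}{7735}\right) = - \frac{2944}{7735}$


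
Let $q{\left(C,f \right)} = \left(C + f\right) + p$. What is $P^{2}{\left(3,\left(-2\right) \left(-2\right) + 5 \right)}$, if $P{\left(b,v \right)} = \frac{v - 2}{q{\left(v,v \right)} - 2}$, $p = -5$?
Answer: $\frac{49}{121} \approx 0.40496$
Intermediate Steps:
$q{\left(C,f \right)} = -5 + C + f$ ($q{\left(C,f \right)} = \left(C + f\right) - 5 = -5 + C + f$)
$P{\left(b,v \right)} = \frac{-2 + v}{-7 + 2 v}$ ($P{\left(b,v \right)} = \frac{v - 2}{\left(-5 + v + v\right) - 2} = \frac{-2 + v}{\left(-5 + 2 v\right) - 2} = \frac{-2 + v}{-7 + 2 v}$)
$P^{2}{\left(3,\left(-2\right) \left(-2\right) + 5 \right)} = \left(\frac{-2 + \left(\left(-2\right) \left(-2\right) + 5\right)}{-7 + 2 \left(\left(-2\right) \left(-2\right) + 5\right)}\right)^{2} = \left(\frac{-2 + \left(4 + 5\right)}{-7 + 2 \left(4 + 5\right)}\right)^{2} = \left(\frac{-2 + 9}{-7 + 2 \cdot 9}\right)^{2} = \left(\frac{1}{-7 + 18} \cdot 7\right)^{2} = \left(\frac{1}{11} \cdot 7\right)^{2} = \left(\frac{7}{11}\right)^{2} = \frac{49}{121}$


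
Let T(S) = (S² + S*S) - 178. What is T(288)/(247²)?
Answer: 165710/61009 ≈ 2.7162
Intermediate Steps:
T(S) = -178 + 2*S² (T(S) = (S² + S²) - 178 = 2*S² - 178 = -178 + 2*S²)
T(288)/(247²) = (-178 + 2*288²)/(247²) = (-178 + 2*82944)/61009 = (-178 + 165888)*(1/61009) = 165710*(1/61009) = 165710/61009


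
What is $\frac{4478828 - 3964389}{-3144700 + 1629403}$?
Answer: $- \frac{514439}{1515297} \approx -0.3395$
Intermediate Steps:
$\frac{4478828 - 3964389}{-3144700 + 1629403} = \frac{514439}{-1515297} = 514439 \left(- \frac{1}{1515297}\right) = - \frac{514439}{1515297}$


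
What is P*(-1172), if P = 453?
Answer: -530916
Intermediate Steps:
P*(-1172) = 453*(-1172) = -530916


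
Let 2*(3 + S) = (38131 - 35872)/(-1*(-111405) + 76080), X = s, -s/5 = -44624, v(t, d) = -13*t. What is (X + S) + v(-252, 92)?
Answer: 28296861823/124990 ≈ 2.2639e+5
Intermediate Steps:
s = 223120 (s = -5*(-44624) = 223120)
X = 223120
S = -374217/124990 (S = -3 + ((38131 - 35872)/(-1*(-111405) + 76080))/2 = -3 + (2259/(111405 + 76080))/2 = -3 + (2259/187485)/2 = -3 + (2259*(1/187485))/2 = -3 + (1/2)*(753/62495) = -3 + 753/124990 = -374217/124990 ≈ -2.9940)
(X + S) + v(-252, 92) = (223120 - 374217/124990) - 13*(-252) = 27887394583/124990 + 3276 = 28296861823/124990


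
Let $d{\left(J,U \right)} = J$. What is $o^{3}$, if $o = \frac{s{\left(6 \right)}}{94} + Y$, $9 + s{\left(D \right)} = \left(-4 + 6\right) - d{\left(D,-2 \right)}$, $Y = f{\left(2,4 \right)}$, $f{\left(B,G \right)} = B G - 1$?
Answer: $\frac{268336125}{830584} \approx 323.07$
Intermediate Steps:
$f{\left(B,G \right)} = -1 + B G$
$Y = 7$ ($Y = -1 + 2 \cdot 4 = -1 + 8 = 7$)
$s{\left(D \right)} = -7 - D$ ($s{\left(D \right)} = -9 - \left(-2 + D\right) = -7 - D$)
$o = \frac{645}{94}$ ($o = \frac{-7 - 6}{94} + 7 = \left(-7 - 6\right) \frac{1}{94} + 7 = \left(-13\right) \frac{1}{94} + 7 = - \frac{13}{94} + 7 = \frac{645}{94} \approx 6.8617$)
$o^{3} = \left(\frac{645}{94}\right)^{3} = \frac{268336125}{830584}$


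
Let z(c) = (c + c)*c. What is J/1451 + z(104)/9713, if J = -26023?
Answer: -221373367/14093563 ≈ -15.707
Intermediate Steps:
z(c) = 2*c**2 (z(c) = (2*c)*c = 2*c**2)
J/1451 + z(104)/9713 = -26023/1451 + (2*104**2)/9713 = -26023*1/1451 + (2*10816)*(1/9713) = -26023/1451 + 21632*(1/9713) = -26023/1451 + 21632/9713 = -221373367/14093563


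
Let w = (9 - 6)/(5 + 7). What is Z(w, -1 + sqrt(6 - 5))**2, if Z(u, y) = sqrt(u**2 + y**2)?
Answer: 1/16 ≈ 0.062500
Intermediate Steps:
w = 1/4 (w = 3/12 = 3*(1/12) = 1/4 ≈ 0.25000)
Z(w, -1 + sqrt(6 - 5))**2 = (sqrt((1/4)**2 + (-1 + sqrt(6 - 5))**2))**2 = (sqrt(1/16 + (-1 + sqrt(1))**2))**2 = (sqrt(1/16 + (-1 + 1)**2))**2 = (sqrt(1/16 + 0**2))**2 = (sqrt(1/16 + 0))**2 = (sqrt(1/16))**2 = (1/4)**2 = 1/16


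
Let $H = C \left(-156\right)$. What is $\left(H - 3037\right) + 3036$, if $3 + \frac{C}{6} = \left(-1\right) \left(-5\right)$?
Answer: $-1873$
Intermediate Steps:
$C = 12$ ($C = -18 + 6 \left(\left(-1\right) \left(-5\right)\right) = -18 + 6 \cdot 5 = -18 + 30 = 12$)
$H = -1872$ ($H = 12 \left(-156\right) = -1872$)
$\left(H - 3037\right) + 3036 = \left(-1872 - 3037\right) + 3036 = -4909 + 3036 = -1873$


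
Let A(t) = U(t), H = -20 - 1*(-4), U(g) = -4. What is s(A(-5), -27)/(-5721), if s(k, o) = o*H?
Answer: -144/1907 ≈ -0.075511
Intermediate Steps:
H = -16 (H = -20 + 4 = -16)
A(t) = -4
s(k, o) = -16*o (s(k, o) = o*(-16) = -16*o)
s(A(-5), -27)/(-5721) = -16*(-27)/(-5721) = 432*(-1/5721) = -144/1907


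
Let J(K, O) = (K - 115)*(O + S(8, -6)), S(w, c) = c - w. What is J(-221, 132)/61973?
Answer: -39648/61973 ≈ -0.63976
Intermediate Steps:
J(K, O) = (-115 + K)*(-14 + O) (J(K, O) = (K - 115)*(O + (-6 - 1*8)) = (-115 + K)*(O + (-6 - 8)) = (-115 + K)*(O - 14) = (-115 + K)*(-14 + O))
J(-221, 132)/61973 = (1610 - 115*132 - 14*(-221) - 221*132)/61973 = (1610 - 15180 + 3094 - 29172)*(1/61973) = -39648*1/61973 = -39648/61973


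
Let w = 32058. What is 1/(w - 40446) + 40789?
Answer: 342138131/8388 ≈ 40789.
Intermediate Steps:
1/(w - 40446) + 40789 = 1/(32058 - 40446) + 40789 = 1/(-8388) + 40789 = -1/8388 + 40789 = 342138131/8388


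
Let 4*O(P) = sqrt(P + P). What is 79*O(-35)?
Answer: 79*I*sqrt(70)/4 ≈ 165.24*I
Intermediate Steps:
O(P) = sqrt(2)*sqrt(P)/4 (O(P) = sqrt(P + P)/4 = sqrt(2*P)/4 = (sqrt(2)*sqrt(P))/4 = sqrt(2)*sqrt(P)/4)
79*O(-35) = 79*(sqrt(2)*sqrt(-35)/4) = 79*(sqrt(2)*(I*sqrt(35))/4) = 79*(I*sqrt(70)/4) = 79*I*sqrt(70)/4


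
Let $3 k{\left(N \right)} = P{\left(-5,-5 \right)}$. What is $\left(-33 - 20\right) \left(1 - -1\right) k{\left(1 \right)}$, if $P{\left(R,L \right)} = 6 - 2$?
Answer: $- \frac{424}{3} \approx -141.33$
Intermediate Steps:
$P{\left(R,L \right)} = 4$ ($P{\left(R,L \right)} = 6 - 2 = 4$)
$k{\left(N \right)} = \frac{4}{3}$ ($k{\left(N \right)} = \frac{1}{3} \cdot 4 = \frac{4}{3}$)
$\left(-33 - 20\right) \left(1 - -1\right) k{\left(1 \right)} = \left(-33 - 20\right) \left(1 - -1\right) \frac{4}{3} = \left(-33 - 20\right) \left(1 + 1\right) \frac{4}{3} = \left(-53\right) 2 \cdot \frac{4}{3} = \left(-106\right) \frac{4}{3} = - \frac{424}{3}$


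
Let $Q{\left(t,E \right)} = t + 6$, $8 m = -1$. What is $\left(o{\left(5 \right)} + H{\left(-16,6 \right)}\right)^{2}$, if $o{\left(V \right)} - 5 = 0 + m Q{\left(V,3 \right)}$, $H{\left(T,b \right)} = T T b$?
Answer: $\frac{151708489}{64} \approx 2.3704 \cdot 10^{6}$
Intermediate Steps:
$m = - \frac{1}{8}$ ($m = \frac{1}{8} \left(-1\right) = - \frac{1}{8} \approx -0.125$)
$Q{\left(t,E \right)} = 6 + t$
$H{\left(T,b \right)} = b T^{2}$ ($H{\left(T,b \right)} = T^{2} b = b T^{2}$)
$o{\left(V \right)} = \frac{17}{4} - \frac{V}{8}$ ($o{\left(V \right)} = 5 + \left(0 - \frac{6 + V}{8}\right) = 5 + \left(0 - \left(\frac{3}{4} + \frac{V}{8}\right)\right) = 5 - \left(\frac{3}{4} + \frac{V}{8}\right) = \frac{17}{4} - \frac{V}{8}$)
$\left(o{\left(5 \right)} + H{\left(-16,6 \right)}\right)^{2} = \left(\left(\frac{17}{4} - \frac{5}{8}\right) + 6 \left(-16\right)^{2}\right)^{2} = \left(\left(\frac{17}{4} - \frac{5}{8}\right) + 6 \cdot 256\right)^{2} = \left(\frac{29}{8} + 1536\right)^{2} = \left(\frac{12317}{8}\right)^{2} = \frac{151708489}{64}$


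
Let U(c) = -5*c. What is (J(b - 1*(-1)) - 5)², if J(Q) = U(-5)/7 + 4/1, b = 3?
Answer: 324/49 ≈ 6.6122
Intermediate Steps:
J(Q) = 53/7 (J(Q) = -5*(-5)/7 + 4/1 = 25*(⅐) + 4*1 = 25/7 + 4 = 53/7)
(J(b - 1*(-1)) - 5)² = (53/7 - 5)² = (18/7)² = 324/49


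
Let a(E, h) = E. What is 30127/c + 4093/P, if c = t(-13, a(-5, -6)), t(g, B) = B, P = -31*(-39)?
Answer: -36403078/6045 ≈ -6022.0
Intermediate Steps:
P = 1209
c = -5
30127/c + 4093/P = 30127/(-5) + 4093/1209 = 30127*(-1/5) + 4093*(1/1209) = -30127/5 + 4093/1209 = -36403078/6045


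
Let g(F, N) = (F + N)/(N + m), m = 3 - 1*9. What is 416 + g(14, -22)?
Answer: 2914/7 ≈ 416.29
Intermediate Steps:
m = -6 (m = 3 - 9 = -6)
g(F, N) = (F + N)/(-6 + N) (g(F, N) = (F + N)/(N - 6) = (F + N)/(-6 + N))
416 + g(14, -22) = 416 + (14 - 22)/(-6 - 22) = 416 - 8/(-28) = 416 - 1/28*(-8) = 416 + 2/7 = 2914/7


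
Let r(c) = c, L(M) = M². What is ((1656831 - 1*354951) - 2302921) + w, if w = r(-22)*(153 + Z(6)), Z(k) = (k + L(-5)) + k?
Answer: -1005221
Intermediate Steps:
Z(k) = 25 + 2*k (Z(k) = (k + (-5)²) + k = (k + 25) + k = (25 + k) + k = 25 + 2*k)
w = -4180 (w = -22*(153 + (25 + 2*6)) = -22*(153 + (25 + 12)) = -22*(153 + 37) = -22*190 = -4180)
((1656831 - 1*354951) - 2302921) + w = ((1656831 - 1*354951) - 2302921) - 4180 = ((1656831 - 354951) - 2302921) - 4180 = (1301880 - 2302921) - 4180 = -1001041 - 4180 = -1005221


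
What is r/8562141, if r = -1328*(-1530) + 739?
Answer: 88373/372267 ≈ 0.23739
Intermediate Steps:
r = 2032579 (r = 2031840 + 739 = 2032579)
r/8562141 = 2032579/8562141 = 2032579*(1/8562141) = 88373/372267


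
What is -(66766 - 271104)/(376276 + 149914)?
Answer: 102169/263095 ≈ 0.38834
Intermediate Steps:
-(66766 - 271104)/(376276 + 149914) = -(-204338)/526190 = -1*(-102169/263095) = 102169/263095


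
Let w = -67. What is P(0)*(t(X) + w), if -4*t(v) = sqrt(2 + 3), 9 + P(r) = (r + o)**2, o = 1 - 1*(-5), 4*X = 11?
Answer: -1809 - 27*sqrt(5)/4 ≈ -1824.1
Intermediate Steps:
X = 11/4 (X = (1/4)*11 = 11/4 ≈ 2.7500)
o = 6 (o = 1 + 5 = 6)
P(r) = -9 + (6 + r)**2 (P(r) = -9 + (r + 6)**2 = -9 + (6 + r)**2)
t(v) = -sqrt(5)/4 (t(v) = -sqrt(2 + 3)/4 = -sqrt(5)/4)
P(0)*(t(X) + w) = (-9 + (6 + 0)**2)*(-sqrt(5)/4 - 67) = (-9 + 6**2)*(-67 - sqrt(5)/4) = (-9 + 36)*(-67 - sqrt(5)/4) = 27*(-67 - sqrt(5)/4) = -1809 - 27*sqrt(5)/4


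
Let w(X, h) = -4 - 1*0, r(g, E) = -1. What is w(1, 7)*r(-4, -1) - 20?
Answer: -16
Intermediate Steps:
w(X, h) = -4 (w(X, h) = -4 + 0 = -4)
w(1, 7)*r(-4, -1) - 20 = -4*(-1) - 20 = 4 - 20 = -16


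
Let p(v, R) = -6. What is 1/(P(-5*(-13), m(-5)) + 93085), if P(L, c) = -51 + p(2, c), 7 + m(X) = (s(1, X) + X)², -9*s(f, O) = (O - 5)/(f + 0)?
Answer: 1/93028 ≈ 1.0749e-5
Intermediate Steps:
s(f, O) = -(-5 + O)/(9*f) (s(f, O) = -(O - 5)/(9*(f + 0)) = -(-5 + O)/(9*f))
m(X) = -7 + (5/9 + 8*X/9)² (m(X) = -7 + ((⅑)*(5 - X)/1 + X)² = -7 + ((⅑)*1*(5 - X) + X)² = -7 + ((5/9 - X/9) + X)² = -7 + (5/9 + 8*X/9)²)
P(L, c) = -57 (P(L, c) = -51 - 6 = -57)
1/(P(-5*(-13), m(-5)) + 93085) = 1/(-57 + 93085) = 1/93028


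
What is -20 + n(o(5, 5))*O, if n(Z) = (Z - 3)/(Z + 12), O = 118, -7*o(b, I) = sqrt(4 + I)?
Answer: -1484/27 ≈ -54.963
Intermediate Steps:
o(b, I) = -sqrt(4 + I)/7
n(Z) = (-3 + Z)/(12 + Z)
-20 + n(o(5, 5))*O = -20 + ((-3 - sqrt(4 + 5)/7)/(12 - sqrt(4 + 5)/7))*118 = -20 + ((-3 - sqrt(9)/7)/(12 - sqrt(9)/7))*118 = -20 + ((-3 - 1/7*3)/(12 - 1/7*3))*118 = -20 + ((-3 - 3/7)/(12 - 3/7))*118 = -20 + (-24/7/(81/7))*118 = -20 + ((7/81)*(-24/7))*118 = -20 - 8/27*118 = -20 - 944/27 = -1484/27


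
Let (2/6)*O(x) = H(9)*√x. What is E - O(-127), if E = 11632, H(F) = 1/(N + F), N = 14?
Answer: 11632 - 3*I*√127/23 ≈ 11632.0 - 1.4699*I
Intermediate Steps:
H(F) = 1/(14 + F)
O(x) = 3*√x/23 (O(x) = 3*(√x/(14 + 9)) = 3*(√x/23) = 3*√x/23)
E - O(-127) = 11632 - 3*√(-127)/23 = 11632 - 3*I*√127/23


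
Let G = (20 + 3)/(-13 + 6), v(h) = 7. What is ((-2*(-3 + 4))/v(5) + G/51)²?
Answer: 15625/127449 ≈ 0.12260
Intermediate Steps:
G = -23/7 (G = 23/(-7) = 23*(-⅐) = -23/7 ≈ -3.2857)
((-2*(-3 + 4))/v(5) + G/51)² = (-2*(-3 + 4)/7 - 23/7/51)² = (-2*1*(⅐) - 23/7*1/51)² = (-2*⅐ - 23/357)² = (-2/7 - 23/357)² = (-125/357)² = 15625/127449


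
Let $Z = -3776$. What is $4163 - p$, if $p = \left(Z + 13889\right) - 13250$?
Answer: $7300$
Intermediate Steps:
$p = -3137$ ($p = \left(-3776 + 13889\right) - 13250 = 10113 - 13250 = -3137$)
$4163 - p = 4163 - -3137 = 4163 + 3137 = 7300$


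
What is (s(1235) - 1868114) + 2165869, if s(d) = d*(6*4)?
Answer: 327395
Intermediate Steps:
s(d) = 24*d (s(d) = d*24 = 24*d)
(s(1235) - 1868114) + 2165869 = (24*1235 - 1868114) + 2165869 = (29640 - 1868114) + 2165869 = -1838474 + 2165869 = 327395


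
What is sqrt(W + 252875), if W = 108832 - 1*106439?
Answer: 2*sqrt(63817) ≈ 505.24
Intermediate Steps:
W = 2393 (W = 108832 - 106439 = 2393)
sqrt(W + 252875) = sqrt(2393 + 252875) = sqrt(255268) = 2*sqrt(63817)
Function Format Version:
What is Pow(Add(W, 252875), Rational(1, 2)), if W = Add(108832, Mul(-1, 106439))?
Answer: Mul(2, Pow(63817, Rational(1, 2))) ≈ 505.24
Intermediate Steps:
W = 2393 (W = Add(108832, -106439) = 2393)
Pow(Add(W, 252875), Rational(1, 2)) = Pow(Add(2393, 252875), Rational(1, 2)) = Pow(255268, Rational(1, 2)) = Mul(2, Pow(63817, Rational(1, 2)))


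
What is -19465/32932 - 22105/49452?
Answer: -105659065/101784579 ≈ -1.0381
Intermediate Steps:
-19465/32932 - 22105/49452 = -105659065/101784579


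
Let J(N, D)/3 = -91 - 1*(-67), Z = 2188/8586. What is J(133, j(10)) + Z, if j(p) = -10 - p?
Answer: -308002/4293 ≈ -71.745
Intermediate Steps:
Z = 1094/4293 (Z = 2188*(1/8586) = 1094/4293 ≈ 0.25483)
J(N, D) = -72 (J(N, D) = 3*(-91 - 1*(-67)) = 3*(-91 + 67) = 3*(-24) = -72)
J(133, j(10)) + Z = -72 + 1094/4293 = -308002/4293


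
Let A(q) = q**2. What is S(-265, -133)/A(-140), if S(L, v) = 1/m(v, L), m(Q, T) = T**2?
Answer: 1/1376410000 ≈ 7.2653e-10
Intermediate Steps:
S(L, v) = L**(-2) (S(L, v) = 1/(L**2) = L**(-2))
S(-265, -133)/A(-140) = 1/((-265)**2*((-140)**2)) = (1/70225)/19600 = (1/70225)*(1/19600) = 1/1376410000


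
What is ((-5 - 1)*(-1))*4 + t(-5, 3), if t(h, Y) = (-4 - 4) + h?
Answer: 11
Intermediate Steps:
t(h, Y) = -8 + h
((-5 - 1)*(-1))*4 + t(-5, 3) = ((-5 - 1)*(-1))*4 + (-8 - 5) = -6*(-1)*4 - 13 = 6*4 - 13 = 24 - 13 = 11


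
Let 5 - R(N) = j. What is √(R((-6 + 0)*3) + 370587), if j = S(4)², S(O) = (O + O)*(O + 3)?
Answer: 4*√22966 ≈ 606.18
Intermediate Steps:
S(O) = 2*O*(3 + O) (S(O) = (2*O)*(3 + O) = 2*O*(3 + O))
j = 3136 (j = (2*4*(3 + 4))² = (2*4*7)² = 56² = 3136)
R(N) = -3131 (R(N) = 5 - 1*3136 = 5 - 3136 = -3131)
√(R((-6 + 0)*3) + 370587) = √(-3131 + 370587) = √367456 = 4*√22966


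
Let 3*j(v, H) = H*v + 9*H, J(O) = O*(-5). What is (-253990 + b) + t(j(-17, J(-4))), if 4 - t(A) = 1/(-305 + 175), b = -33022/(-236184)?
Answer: -149968486463/590460 ≈ -2.5399e+5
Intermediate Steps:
J(O) = -5*O
b = 16511/118092 (b = -33022*(-1/236184) = 16511/118092 ≈ 0.13981)
j(v, H) = 3*H + H*v/3 (j(v, H) = (H*v + 9*H)/3 = (9*H + H*v)/3 = 3*H + H*v/3)
t(A) = 521/130 (t(A) = 4 - 1/(-305 + 175) = 4 - 1/(-130) = 4 - 1*(-1/130) = 4 + 1/130 = 521/130)
(-253990 + b) + t(j(-17, J(-4))) = (-253990 + 16511/118092) + 521/130 = -29994170569/118092 + 521/130 = -149968486463/590460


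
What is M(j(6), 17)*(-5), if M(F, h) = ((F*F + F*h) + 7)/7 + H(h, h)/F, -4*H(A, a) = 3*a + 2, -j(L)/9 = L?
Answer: -2167255/1512 ≈ -1433.4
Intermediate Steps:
j(L) = -9*L
H(A, a) = -1/2 - 3*a/4 (H(A, a) = -(3*a + 2)/4 = -(2 + 3*a)/4 = -1/2 - 3*a/4)
M(F, h) = 1 + F**2/7 + (-1/2 - 3*h/4)/F + F*h/7 (M(F, h) = ((F*F + F*h) + 7)/7 + (-1/2 - 3*h/4)/F = ((F**2 + F*h) + 7)*(1/7) + (-1/2 - 3*h/4)/F = (7 + F**2 + F*h)*(1/7) + (-1/2 - 3*h/4)/F = (1 + F**2/7 + F*h/7) + (-1/2 - 3*h/4)/F = 1 + F**2/7 + (-1/2 - 3*h/4)/F + F*h/7)
M(j(6), 17)*(-5) = ((-14 - 21*17 + 4*(-9*6)*(7 + (-9*6)**2 - 9*6*17))/(28*((-9*6))))*(-5) = ((1/28)*(-14 - 357 + 4*(-54)*(7 + (-54)**2 - 54*17))/(-54))*(-5) = ((1/28)*(-1/54)*(-14 - 357 + 4*(-54)*(7 + 2916 - 918)))*(-5) = ((1/28)*(-1/54)*(-14 - 357 + 4*(-54)*2005))*(-5) = ((1/28)*(-1/54)*(-14 - 357 - 433080))*(-5) = ((1/28)*(-1/54)*(-433451))*(-5) = (433451/1512)*(-5) = -2167255/1512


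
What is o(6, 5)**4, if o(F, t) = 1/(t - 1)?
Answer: 1/256 ≈ 0.0039063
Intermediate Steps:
o(F, t) = 1/(-1 + t)
o(6, 5)**4 = (1/(-1 + 5))**4 = (1/4)**4 = 1/256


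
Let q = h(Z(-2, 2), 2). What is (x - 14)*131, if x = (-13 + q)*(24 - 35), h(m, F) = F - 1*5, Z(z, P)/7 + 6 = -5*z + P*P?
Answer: 21222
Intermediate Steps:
Z(z, P) = -42 - 35*z + 7*P**2 (Z(z, P) = -42 + 7*(-5*z + P*P) = -42 + 7*(-5*z + P**2) = -42 + 7*(P**2 - 5*z) = -42 + (-35*z + 7*P**2) = -42 - 35*z + 7*P**2)
h(m, F) = -5 + F (h(m, F) = F - 5 = -5 + F)
q = -3 (q = -5 + 2 = -3)
x = 176 (x = (-13 - 3)*(24 - 35) = -16*(-11) = 176)
(x - 14)*131 = (176 - 14)*131 = 162*131 = 21222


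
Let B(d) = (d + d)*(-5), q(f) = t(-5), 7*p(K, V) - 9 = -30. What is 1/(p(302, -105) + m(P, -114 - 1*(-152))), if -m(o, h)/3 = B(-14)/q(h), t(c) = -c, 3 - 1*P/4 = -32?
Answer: -1/87 ≈ -0.011494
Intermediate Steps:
p(K, V) = -3 (p(K, V) = 9/7 + (1/7)*(-30) = 9/7 - 30/7 = -3)
P = 140 (P = 12 - 4*(-32) = 12 + 128 = 140)
q(f) = 5 (q(f) = -1*(-5) = 5)
B(d) = -10*d (B(d) = (2*d)*(-5) = -10*d)
m(o, h) = -84 (m(o, h) = -3*(-10*(-14))/5 = -420/5 = -3*28 = -84)
1/(p(302, -105) + m(P, -114 - 1*(-152))) = 1/(-3 - 84) = 1/(-87) = -1/87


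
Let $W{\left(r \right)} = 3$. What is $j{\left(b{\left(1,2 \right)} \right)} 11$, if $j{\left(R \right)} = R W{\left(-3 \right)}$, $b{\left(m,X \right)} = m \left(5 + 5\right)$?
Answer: $330$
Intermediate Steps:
$b{\left(m,X \right)} = 10 m$ ($b{\left(m,X \right)} = m 10 = 10 m$)
$j{\left(R \right)} = 3 R$ ($j{\left(R \right)} = R 3 = 3 R$)
$j{\left(b{\left(1,2 \right)} \right)} 11 = 3 \cdot 10 \cdot 1 \cdot 11 = 3 \cdot 10 \cdot 11 = 30 \cdot 11 = 330$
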